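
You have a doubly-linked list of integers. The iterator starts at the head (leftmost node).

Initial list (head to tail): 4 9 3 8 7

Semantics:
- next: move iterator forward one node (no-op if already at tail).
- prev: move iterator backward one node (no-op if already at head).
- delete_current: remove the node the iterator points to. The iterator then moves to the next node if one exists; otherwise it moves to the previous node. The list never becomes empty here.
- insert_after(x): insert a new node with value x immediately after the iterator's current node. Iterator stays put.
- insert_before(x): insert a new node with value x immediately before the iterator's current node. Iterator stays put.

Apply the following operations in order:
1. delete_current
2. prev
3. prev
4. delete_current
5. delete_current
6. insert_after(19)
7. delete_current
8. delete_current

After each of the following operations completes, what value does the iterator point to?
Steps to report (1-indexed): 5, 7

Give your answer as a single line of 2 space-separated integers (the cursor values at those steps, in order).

After 1 (delete_current): list=[9, 3, 8, 7] cursor@9
After 2 (prev): list=[9, 3, 8, 7] cursor@9
After 3 (prev): list=[9, 3, 8, 7] cursor@9
After 4 (delete_current): list=[3, 8, 7] cursor@3
After 5 (delete_current): list=[8, 7] cursor@8
After 6 (insert_after(19)): list=[8, 19, 7] cursor@8
After 7 (delete_current): list=[19, 7] cursor@19
After 8 (delete_current): list=[7] cursor@7

Answer: 8 19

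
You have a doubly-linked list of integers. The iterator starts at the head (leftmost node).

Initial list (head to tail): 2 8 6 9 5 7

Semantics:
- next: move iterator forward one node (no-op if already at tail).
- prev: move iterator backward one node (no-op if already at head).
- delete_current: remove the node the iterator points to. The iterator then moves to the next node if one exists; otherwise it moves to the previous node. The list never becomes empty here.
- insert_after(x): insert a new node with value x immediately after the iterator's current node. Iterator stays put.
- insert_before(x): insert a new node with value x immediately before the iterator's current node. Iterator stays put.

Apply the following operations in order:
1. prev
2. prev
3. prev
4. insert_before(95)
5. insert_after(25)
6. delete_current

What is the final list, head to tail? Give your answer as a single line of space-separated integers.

Answer: 95 25 8 6 9 5 7

Derivation:
After 1 (prev): list=[2, 8, 6, 9, 5, 7] cursor@2
After 2 (prev): list=[2, 8, 6, 9, 5, 7] cursor@2
After 3 (prev): list=[2, 8, 6, 9, 5, 7] cursor@2
After 4 (insert_before(95)): list=[95, 2, 8, 6, 9, 5, 7] cursor@2
After 5 (insert_after(25)): list=[95, 2, 25, 8, 6, 9, 5, 7] cursor@2
After 6 (delete_current): list=[95, 25, 8, 6, 9, 5, 7] cursor@25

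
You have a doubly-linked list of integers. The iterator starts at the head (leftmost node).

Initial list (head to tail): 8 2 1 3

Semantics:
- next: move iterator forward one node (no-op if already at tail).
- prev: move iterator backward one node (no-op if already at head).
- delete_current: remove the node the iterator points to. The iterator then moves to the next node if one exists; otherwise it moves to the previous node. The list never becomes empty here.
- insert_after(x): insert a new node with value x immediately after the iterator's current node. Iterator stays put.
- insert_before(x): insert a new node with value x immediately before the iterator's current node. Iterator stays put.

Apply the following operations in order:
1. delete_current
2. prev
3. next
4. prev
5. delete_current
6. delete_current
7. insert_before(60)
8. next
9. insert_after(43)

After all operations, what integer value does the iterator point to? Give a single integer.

Answer: 3

Derivation:
After 1 (delete_current): list=[2, 1, 3] cursor@2
After 2 (prev): list=[2, 1, 3] cursor@2
After 3 (next): list=[2, 1, 3] cursor@1
After 4 (prev): list=[2, 1, 3] cursor@2
After 5 (delete_current): list=[1, 3] cursor@1
After 6 (delete_current): list=[3] cursor@3
After 7 (insert_before(60)): list=[60, 3] cursor@3
After 8 (next): list=[60, 3] cursor@3
After 9 (insert_after(43)): list=[60, 3, 43] cursor@3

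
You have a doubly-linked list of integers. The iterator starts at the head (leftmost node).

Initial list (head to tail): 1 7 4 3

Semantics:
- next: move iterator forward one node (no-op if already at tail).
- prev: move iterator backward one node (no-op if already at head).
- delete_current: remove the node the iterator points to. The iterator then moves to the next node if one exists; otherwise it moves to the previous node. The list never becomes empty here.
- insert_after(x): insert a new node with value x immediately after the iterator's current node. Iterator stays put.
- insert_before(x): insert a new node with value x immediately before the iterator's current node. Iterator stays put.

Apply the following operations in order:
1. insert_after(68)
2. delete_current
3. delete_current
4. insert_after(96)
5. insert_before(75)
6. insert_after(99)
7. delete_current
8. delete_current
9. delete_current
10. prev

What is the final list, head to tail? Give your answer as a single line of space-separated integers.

After 1 (insert_after(68)): list=[1, 68, 7, 4, 3] cursor@1
After 2 (delete_current): list=[68, 7, 4, 3] cursor@68
After 3 (delete_current): list=[7, 4, 3] cursor@7
After 4 (insert_after(96)): list=[7, 96, 4, 3] cursor@7
After 5 (insert_before(75)): list=[75, 7, 96, 4, 3] cursor@7
After 6 (insert_after(99)): list=[75, 7, 99, 96, 4, 3] cursor@7
After 7 (delete_current): list=[75, 99, 96, 4, 3] cursor@99
After 8 (delete_current): list=[75, 96, 4, 3] cursor@96
After 9 (delete_current): list=[75, 4, 3] cursor@4
After 10 (prev): list=[75, 4, 3] cursor@75

Answer: 75 4 3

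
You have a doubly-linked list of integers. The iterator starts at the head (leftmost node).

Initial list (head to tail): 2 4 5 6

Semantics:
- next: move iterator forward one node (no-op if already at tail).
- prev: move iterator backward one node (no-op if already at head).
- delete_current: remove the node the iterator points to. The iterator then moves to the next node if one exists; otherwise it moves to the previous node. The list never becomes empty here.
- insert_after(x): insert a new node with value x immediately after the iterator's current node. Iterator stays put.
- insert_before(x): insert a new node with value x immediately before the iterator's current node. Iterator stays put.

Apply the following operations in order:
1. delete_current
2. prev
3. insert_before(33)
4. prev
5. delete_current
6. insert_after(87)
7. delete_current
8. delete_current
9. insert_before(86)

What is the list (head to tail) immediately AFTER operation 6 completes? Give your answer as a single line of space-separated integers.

Answer: 4 87 5 6

Derivation:
After 1 (delete_current): list=[4, 5, 6] cursor@4
After 2 (prev): list=[4, 5, 6] cursor@4
After 3 (insert_before(33)): list=[33, 4, 5, 6] cursor@4
After 4 (prev): list=[33, 4, 5, 6] cursor@33
After 5 (delete_current): list=[4, 5, 6] cursor@4
After 6 (insert_after(87)): list=[4, 87, 5, 6] cursor@4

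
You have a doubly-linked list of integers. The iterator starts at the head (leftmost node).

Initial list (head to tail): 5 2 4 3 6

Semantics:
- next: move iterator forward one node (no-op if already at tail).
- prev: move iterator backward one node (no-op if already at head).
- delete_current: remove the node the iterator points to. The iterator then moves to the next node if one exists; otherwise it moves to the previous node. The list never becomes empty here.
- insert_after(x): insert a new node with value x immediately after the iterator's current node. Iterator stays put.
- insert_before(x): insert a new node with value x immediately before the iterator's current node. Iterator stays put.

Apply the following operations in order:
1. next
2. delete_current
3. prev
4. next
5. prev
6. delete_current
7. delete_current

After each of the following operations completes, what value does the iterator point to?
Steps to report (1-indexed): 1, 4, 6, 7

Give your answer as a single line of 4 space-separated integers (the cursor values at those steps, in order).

After 1 (next): list=[5, 2, 4, 3, 6] cursor@2
After 2 (delete_current): list=[5, 4, 3, 6] cursor@4
After 3 (prev): list=[5, 4, 3, 6] cursor@5
After 4 (next): list=[5, 4, 3, 6] cursor@4
After 5 (prev): list=[5, 4, 3, 6] cursor@5
After 6 (delete_current): list=[4, 3, 6] cursor@4
After 7 (delete_current): list=[3, 6] cursor@3

Answer: 2 4 4 3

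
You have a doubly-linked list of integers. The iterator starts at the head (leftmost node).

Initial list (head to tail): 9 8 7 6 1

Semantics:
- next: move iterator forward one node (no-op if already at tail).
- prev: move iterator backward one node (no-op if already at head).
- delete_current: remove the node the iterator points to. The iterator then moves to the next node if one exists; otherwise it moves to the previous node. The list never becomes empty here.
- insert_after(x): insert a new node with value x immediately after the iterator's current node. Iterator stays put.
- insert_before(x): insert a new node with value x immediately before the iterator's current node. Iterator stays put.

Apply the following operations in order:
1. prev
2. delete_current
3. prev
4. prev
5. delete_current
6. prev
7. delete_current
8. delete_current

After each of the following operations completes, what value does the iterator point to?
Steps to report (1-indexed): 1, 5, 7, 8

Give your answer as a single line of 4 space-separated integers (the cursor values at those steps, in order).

After 1 (prev): list=[9, 8, 7, 6, 1] cursor@9
After 2 (delete_current): list=[8, 7, 6, 1] cursor@8
After 3 (prev): list=[8, 7, 6, 1] cursor@8
After 4 (prev): list=[8, 7, 6, 1] cursor@8
After 5 (delete_current): list=[7, 6, 1] cursor@7
After 6 (prev): list=[7, 6, 1] cursor@7
After 7 (delete_current): list=[6, 1] cursor@6
After 8 (delete_current): list=[1] cursor@1

Answer: 9 7 6 1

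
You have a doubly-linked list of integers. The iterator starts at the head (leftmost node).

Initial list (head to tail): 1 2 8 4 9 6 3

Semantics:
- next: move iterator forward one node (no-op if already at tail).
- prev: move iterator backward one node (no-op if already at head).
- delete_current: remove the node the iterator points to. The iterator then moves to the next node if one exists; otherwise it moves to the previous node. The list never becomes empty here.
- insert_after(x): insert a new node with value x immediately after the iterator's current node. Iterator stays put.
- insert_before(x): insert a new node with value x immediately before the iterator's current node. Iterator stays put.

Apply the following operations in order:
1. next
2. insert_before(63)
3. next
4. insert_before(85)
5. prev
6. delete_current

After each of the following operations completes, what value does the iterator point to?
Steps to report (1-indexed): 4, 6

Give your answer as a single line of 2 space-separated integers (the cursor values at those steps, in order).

After 1 (next): list=[1, 2, 8, 4, 9, 6, 3] cursor@2
After 2 (insert_before(63)): list=[1, 63, 2, 8, 4, 9, 6, 3] cursor@2
After 3 (next): list=[1, 63, 2, 8, 4, 9, 6, 3] cursor@8
After 4 (insert_before(85)): list=[1, 63, 2, 85, 8, 4, 9, 6, 3] cursor@8
After 5 (prev): list=[1, 63, 2, 85, 8, 4, 9, 6, 3] cursor@85
After 6 (delete_current): list=[1, 63, 2, 8, 4, 9, 6, 3] cursor@8

Answer: 8 8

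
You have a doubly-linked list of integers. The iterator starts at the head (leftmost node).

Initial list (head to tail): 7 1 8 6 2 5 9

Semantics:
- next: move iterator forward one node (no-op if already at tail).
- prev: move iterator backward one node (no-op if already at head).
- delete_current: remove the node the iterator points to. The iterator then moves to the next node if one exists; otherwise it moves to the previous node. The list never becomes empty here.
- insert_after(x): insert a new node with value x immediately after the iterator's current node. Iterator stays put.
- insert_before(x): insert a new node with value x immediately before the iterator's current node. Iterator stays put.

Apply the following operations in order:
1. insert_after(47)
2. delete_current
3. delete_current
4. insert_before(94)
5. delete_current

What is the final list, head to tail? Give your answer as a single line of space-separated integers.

Answer: 94 8 6 2 5 9

Derivation:
After 1 (insert_after(47)): list=[7, 47, 1, 8, 6, 2, 5, 9] cursor@7
After 2 (delete_current): list=[47, 1, 8, 6, 2, 5, 9] cursor@47
After 3 (delete_current): list=[1, 8, 6, 2, 5, 9] cursor@1
After 4 (insert_before(94)): list=[94, 1, 8, 6, 2, 5, 9] cursor@1
After 5 (delete_current): list=[94, 8, 6, 2, 5, 9] cursor@8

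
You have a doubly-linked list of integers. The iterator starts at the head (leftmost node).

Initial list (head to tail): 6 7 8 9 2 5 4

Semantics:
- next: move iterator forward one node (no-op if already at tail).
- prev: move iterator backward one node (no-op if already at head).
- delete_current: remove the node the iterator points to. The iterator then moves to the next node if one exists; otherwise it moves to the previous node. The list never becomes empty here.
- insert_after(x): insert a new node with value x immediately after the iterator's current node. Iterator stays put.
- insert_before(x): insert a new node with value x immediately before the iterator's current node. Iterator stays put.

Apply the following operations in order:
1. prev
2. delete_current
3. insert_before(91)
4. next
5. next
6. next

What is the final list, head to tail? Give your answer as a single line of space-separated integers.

After 1 (prev): list=[6, 7, 8, 9, 2, 5, 4] cursor@6
After 2 (delete_current): list=[7, 8, 9, 2, 5, 4] cursor@7
After 3 (insert_before(91)): list=[91, 7, 8, 9, 2, 5, 4] cursor@7
After 4 (next): list=[91, 7, 8, 9, 2, 5, 4] cursor@8
After 5 (next): list=[91, 7, 8, 9, 2, 5, 4] cursor@9
After 6 (next): list=[91, 7, 8, 9, 2, 5, 4] cursor@2

Answer: 91 7 8 9 2 5 4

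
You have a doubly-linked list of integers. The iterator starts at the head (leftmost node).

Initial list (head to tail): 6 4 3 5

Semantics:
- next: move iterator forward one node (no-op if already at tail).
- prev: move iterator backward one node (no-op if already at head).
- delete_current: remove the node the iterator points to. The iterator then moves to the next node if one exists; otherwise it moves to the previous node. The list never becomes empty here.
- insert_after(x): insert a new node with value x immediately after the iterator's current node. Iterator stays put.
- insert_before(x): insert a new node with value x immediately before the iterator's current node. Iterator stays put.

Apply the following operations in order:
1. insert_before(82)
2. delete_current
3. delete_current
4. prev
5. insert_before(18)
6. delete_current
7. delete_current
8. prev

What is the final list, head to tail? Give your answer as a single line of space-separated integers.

Answer: 18 5

Derivation:
After 1 (insert_before(82)): list=[82, 6, 4, 3, 5] cursor@6
After 2 (delete_current): list=[82, 4, 3, 5] cursor@4
After 3 (delete_current): list=[82, 3, 5] cursor@3
After 4 (prev): list=[82, 3, 5] cursor@82
After 5 (insert_before(18)): list=[18, 82, 3, 5] cursor@82
After 6 (delete_current): list=[18, 3, 5] cursor@3
After 7 (delete_current): list=[18, 5] cursor@5
After 8 (prev): list=[18, 5] cursor@18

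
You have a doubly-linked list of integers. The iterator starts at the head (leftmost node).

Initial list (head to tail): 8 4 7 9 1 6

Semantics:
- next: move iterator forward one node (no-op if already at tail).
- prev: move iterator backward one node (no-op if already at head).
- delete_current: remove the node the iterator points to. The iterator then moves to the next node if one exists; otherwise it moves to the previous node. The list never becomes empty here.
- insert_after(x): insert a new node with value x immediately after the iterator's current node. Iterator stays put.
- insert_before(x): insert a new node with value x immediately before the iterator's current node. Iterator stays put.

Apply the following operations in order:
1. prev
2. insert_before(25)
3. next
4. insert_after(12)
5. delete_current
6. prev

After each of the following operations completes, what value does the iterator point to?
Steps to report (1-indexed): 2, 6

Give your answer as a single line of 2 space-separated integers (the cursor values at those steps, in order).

Answer: 8 8

Derivation:
After 1 (prev): list=[8, 4, 7, 9, 1, 6] cursor@8
After 2 (insert_before(25)): list=[25, 8, 4, 7, 9, 1, 6] cursor@8
After 3 (next): list=[25, 8, 4, 7, 9, 1, 6] cursor@4
After 4 (insert_after(12)): list=[25, 8, 4, 12, 7, 9, 1, 6] cursor@4
After 5 (delete_current): list=[25, 8, 12, 7, 9, 1, 6] cursor@12
After 6 (prev): list=[25, 8, 12, 7, 9, 1, 6] cursor@8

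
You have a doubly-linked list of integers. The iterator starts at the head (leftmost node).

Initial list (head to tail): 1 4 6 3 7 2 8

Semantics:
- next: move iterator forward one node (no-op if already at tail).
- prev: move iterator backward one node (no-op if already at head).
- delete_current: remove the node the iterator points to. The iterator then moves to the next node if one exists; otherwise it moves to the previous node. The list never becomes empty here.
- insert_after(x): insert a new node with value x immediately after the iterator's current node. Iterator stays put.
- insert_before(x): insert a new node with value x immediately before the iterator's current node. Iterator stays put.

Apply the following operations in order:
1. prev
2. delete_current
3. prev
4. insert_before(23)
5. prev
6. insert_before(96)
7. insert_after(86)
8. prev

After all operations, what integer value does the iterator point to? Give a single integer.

After 1 (prev): list=[1, 4, 6, 3, 7, 2, 8] cursor@1
After 2 (delete_current): list=[4, 6, 3, 7, 2, 8] cursor@4
After 3 (prev): list=[4, 6, 3, 7, 2, 8] cursor@4
After 4 (insert_before(23)): list=[23, 4, 6, 3, 7, 2, 8] cursor@4
After 5 (prev): list=[23, 4, 6, 3, 7, 2, 8] cursor@23
After 6 (insert_before(96)): list=[96, 23, 4, 6, 3, 7, 2, 8] cursor@23
After 7 (insert_after(86)): list=[96, 23, 86, 4, 6, 3, 7, 2, 8] cursor@23
After 8 (prev): list=[96, 23, 86, 4, 6, 3, 7, 2, 8] cursor@96

Answer: 96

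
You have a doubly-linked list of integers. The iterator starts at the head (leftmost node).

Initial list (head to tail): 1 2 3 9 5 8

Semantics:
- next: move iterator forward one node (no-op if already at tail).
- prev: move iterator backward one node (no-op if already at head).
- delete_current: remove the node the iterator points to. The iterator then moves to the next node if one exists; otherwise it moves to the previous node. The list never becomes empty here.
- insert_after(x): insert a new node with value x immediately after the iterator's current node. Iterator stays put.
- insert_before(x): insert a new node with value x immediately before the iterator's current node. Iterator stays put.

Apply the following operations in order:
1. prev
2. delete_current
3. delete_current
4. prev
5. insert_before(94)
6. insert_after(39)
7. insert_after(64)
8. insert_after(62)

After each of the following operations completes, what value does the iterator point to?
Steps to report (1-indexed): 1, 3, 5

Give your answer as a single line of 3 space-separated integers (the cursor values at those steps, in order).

After 1 (prev): list=[1, 2, 3, 9, 5, 8] cursor@1
After 2 (delete_current): list=[2, 3, 9, 5, 8] cursor@2
After 3 (delete_current): list=[3, 9, 5, 8] cursor@3
After 4 (prev): list=[3, 9, 5, 8] cursor@3
After 5 (insert_before(94)): list=[94, 3, 9, 5, 8] cursor@3
After 6 (insert_after(39)): list=[94, 3, 39, 9, 5, 8] cursor@3
After 7 (insert_after(64)): list=[94, 3, 64, 39, 9, 5, 8] cursor@3
After 8 (insert_after(62)): list=[94, 3, 62, 64, 39, 9, 5, 8] cursor@3

Answer: 1 3 3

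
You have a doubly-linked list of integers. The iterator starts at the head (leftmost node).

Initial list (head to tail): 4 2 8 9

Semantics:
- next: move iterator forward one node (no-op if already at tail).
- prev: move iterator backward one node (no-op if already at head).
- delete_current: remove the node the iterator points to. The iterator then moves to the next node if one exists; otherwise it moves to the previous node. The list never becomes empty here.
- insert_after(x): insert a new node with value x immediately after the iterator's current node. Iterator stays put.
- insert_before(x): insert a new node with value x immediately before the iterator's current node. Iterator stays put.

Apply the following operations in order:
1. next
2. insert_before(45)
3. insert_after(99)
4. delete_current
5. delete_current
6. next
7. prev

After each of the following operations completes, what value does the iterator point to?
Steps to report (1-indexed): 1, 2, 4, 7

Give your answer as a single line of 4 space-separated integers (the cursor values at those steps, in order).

After 1 (next): list=[4, 2, 8, 9] cursor@2
After 2 (insert_before(45)): list=[4, 45, 2, 8, 9] cursor@2
After 3 (insert_after(99)): list=[4, 45, 2, 99, 8, 9] cursor@2
After 4 (delete_current): list=[4, 45, 99, 8, 9] cursor@99
After 5 (delete_current): list=[4, 45, 8, 9] cursor@8
After 6 (next): list=[4, 45, 8, 9] cursor@9
After 7 (prev): list=[4, 45, 8, 9] cursor@8

Answer: 2 2 99 8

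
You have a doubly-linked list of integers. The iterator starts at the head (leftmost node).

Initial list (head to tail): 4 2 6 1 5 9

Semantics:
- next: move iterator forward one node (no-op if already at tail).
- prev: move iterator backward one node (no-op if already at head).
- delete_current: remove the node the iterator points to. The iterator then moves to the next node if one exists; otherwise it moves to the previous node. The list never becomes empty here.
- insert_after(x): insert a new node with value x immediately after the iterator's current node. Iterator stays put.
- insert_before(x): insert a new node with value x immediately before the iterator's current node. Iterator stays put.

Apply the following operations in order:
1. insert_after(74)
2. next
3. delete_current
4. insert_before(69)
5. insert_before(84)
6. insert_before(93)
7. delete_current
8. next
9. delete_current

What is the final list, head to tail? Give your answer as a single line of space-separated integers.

After 1 (insert_after(74)): list=[4, 74, 2, 6, 1, 5, 9] cursor@4
After 2 (next): list=[4, 74, 2, 6, 1, 5, 9] cursor@74
After 3 (delete_current): list=[4, 2, 6, 1, 5, 9] cursor@2
After 4 (insert_before(69)): list=[4, 69, 2, 6, 1, 5, 9] cursor@2
After 5 (insert_before(84)): list=[4, 69, 84, 2, 6, 1, 5, 9] cursor@2
After 6 (insert_before(93)): list=[4, 69, 84, 93, 2, 6, 1, 5, 9] cursor@2
After 7 (delete_current): list=[4, 69, 84, 93, 6, 1, 5, 9] cursor@6
After 8 (next): list=[4, 69, 84, 93, 6, 1, 5, 9] cursor@1
After 9 (delete_current): list=[4, 69, 84, 93, 6, 5, 9] cursor@5

Answer: 4 69 84 93 6 5 9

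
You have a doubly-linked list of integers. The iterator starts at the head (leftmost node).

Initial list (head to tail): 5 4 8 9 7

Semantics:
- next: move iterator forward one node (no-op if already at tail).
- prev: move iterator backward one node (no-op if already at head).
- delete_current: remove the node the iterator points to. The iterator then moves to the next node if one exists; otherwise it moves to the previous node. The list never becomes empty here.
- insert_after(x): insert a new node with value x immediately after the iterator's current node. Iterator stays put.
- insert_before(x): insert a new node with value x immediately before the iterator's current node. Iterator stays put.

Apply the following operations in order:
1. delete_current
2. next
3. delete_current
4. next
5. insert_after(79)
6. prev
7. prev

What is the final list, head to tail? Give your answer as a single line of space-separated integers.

Answer: 4 9 7 79

Derivation:
After 1 (delete_current): list=[4, 8, 9, 7] cursor@4
After 2 (next): list=[4, 8, 9, 7] cursor@8
After 3 (delete_current): list=[4, 9, 7] cursor@9
After 4 (next): list=[4, 9, 7] cursor@7
After 5 (insert_after(79)): list=[4, 9, 7, 79] cursor@7
After 6 (prev): list=[4, 9, 7, 79] cursor@9
After 7 (prev): list=[4, 9, 7, 79] cursor@4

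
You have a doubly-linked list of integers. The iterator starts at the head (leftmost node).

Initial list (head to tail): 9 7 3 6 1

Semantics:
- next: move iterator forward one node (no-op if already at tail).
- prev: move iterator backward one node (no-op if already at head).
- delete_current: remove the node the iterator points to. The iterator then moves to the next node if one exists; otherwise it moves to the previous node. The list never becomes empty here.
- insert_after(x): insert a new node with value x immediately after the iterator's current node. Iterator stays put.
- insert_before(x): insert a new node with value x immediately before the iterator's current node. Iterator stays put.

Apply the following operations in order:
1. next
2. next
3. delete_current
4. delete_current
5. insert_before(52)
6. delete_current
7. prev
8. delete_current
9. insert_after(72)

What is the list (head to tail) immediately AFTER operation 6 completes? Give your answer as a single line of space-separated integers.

Answer: 9 7 52

Derivation:
After 1 (next): list=[9, 7, 3, 6, 1] cursor@7
After 2 (next): list=[9, 7, 3, 6, 1] cursor@3
After 3 (delete_current): list=[9, 7, 6, 1] cursor@6
After 4 (delete_current): list=[9, 7, 1] cursor@1
After 5 (insert_before(52)): list=[9, 7, 52, 1] cursor@1
After 6 (delete_current): list=[9, 7, 52] cursor@52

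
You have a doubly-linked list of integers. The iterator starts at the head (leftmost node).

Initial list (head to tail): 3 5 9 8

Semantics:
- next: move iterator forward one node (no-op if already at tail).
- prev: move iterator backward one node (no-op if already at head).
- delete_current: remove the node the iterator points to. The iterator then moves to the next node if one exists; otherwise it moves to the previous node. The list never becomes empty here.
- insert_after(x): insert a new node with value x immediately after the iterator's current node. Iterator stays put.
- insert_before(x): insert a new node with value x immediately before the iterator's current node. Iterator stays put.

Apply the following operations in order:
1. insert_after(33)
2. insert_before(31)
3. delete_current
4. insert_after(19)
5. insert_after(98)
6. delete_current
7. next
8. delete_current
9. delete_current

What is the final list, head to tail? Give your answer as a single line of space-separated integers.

After 1 (insert_after(33)): list=[3, 33, 5, 9, 8] cursor@3
After 2 (insert_before(31)): list=[31, 3, 33, 5, 9, 8] cursor@3
After 3 (delete_current): list=[31, 33, 5, 9, 8] cursor@33
After 4 (insert_after(19)): list=[31, 33, 19, 5, 9, 8] cursor@33
After 5 (insert_after(98)): list=[31, 33, 98, 19, 5, 9, 8] cursor@33
After 6 (delete_current): list=[31, 98, 19, 5, 9, 8] cursor@98
After 7 (next): list=[31, 98, 19, 5, 9, 8] cursor@19
After 8 (delete_current): list=[31, 98, 5, 9, 8] cursor@5
After 9 (delete_current): list=[31, 98, 9, 8] cursor@9

Answer: 31 98 9 8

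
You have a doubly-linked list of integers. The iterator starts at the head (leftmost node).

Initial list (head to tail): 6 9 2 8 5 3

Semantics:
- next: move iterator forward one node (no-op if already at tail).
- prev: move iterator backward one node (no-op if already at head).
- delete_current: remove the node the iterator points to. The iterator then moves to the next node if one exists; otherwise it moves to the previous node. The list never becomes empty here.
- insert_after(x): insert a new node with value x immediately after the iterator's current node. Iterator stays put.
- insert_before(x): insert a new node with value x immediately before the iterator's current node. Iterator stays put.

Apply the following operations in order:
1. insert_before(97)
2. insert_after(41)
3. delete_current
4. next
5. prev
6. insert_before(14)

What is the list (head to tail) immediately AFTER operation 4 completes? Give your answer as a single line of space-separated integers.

After 1 (insert_before(97)): list=[97, 6, 9, 2, 8, 5, 3] cursor@6
After 2 (insert_after(41)): list=[97, 6, 41, 9, 2, 8, 5, 3] cursor@6
After 3 (delete_current): list=[97, 41, 9, 2, 8, 5, 3] cursor@41
After 4 (next): list=[97, 41, 9, 2, 8, 5, 3] cursor@9

Answer: 97 41 9 2 8 5 3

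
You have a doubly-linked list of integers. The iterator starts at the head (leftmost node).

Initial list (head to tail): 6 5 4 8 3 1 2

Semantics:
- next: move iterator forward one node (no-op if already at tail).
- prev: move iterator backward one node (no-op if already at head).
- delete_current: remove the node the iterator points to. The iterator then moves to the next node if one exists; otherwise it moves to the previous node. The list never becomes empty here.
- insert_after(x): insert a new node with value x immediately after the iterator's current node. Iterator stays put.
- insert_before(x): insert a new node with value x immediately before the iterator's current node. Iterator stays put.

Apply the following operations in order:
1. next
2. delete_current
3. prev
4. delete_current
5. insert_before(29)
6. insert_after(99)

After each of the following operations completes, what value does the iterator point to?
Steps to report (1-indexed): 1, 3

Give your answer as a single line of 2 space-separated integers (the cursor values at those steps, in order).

Answer: 5 6

Derivation:
After 1 (next): list=[6, 5, 4, 8, 3, 1, 2] cursor@5
After 2 (delete_current): list=[6, 4, 8, 3, 1, 2] cursor@4
After 3 (prev): list=[6, 4, 8, 3, 1, 2] cursor@6
After 4 (delete_current): list=[4, 8, 3, 1, 2] cursor@4
After 5 (insert_before(29)): list=[29, 4, 8, 3, 1, 2] cursor@4
After 6 (insert_after(99)): list=[29, 4, 99, 8, 3, 1, 2] cursor@4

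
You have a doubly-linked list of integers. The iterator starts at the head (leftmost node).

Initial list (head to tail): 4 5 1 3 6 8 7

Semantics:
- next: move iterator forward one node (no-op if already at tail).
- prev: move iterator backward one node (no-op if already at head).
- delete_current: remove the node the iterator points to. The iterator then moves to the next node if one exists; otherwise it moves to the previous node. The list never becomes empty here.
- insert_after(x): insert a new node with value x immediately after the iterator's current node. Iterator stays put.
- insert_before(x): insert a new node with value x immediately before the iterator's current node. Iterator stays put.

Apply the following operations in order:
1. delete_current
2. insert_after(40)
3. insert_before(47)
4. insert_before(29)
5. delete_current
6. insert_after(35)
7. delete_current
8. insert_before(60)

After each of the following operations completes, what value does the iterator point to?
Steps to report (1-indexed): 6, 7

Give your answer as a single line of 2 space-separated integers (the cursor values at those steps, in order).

After 1 (delete_current): list=[5, 1, 3, 6, 8, 7] cursor@5
After 2 (insert_after(40)): list=[5, 40, 1, 3, 6, 8, 7] cursor@5
After 3 (insert_before(47)): list=[47, 5, 40, 1, 3, 6, 8, 7] cursor@5
After 4 (insert_before(29)): list=[47, 29, 5, 40, 1, 3, 6, 8, 7] cursor@5
After 5 (delete_current): list=[47, 29, 40, 1, 3, 6, 8, 7] cursor@40
After 6 (insert_after(35)): list=[47, 29, 40, 35, 1, 3, 6, 8, 7] cursor@40
After 7 (delete_current): list=[47, 29, 35, 1, 3, 6, 8, 7] cursor@35
After 8 (insert_before(60)): list=[47, 29, 60, 35, 1, 3, 6, 8, 7] cursor@35

Answer: 40 35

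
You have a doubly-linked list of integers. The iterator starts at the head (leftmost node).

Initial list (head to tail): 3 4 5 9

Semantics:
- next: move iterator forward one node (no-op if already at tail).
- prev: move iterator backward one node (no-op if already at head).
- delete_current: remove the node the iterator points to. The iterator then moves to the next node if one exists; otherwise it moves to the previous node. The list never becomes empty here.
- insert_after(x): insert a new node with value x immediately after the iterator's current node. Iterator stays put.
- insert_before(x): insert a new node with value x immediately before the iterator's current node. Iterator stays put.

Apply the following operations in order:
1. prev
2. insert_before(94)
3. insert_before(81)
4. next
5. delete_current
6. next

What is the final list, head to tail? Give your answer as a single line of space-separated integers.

Answer: 94 81 3 5 9

Derivation:
After 1 (prev): list=[3, 4, 5, 9] cursor@3
After 2 (insert_before(94)): list=[94, 3, 4, 5, 9] cursor@3
After 3 (insert_before(81)): list=[94, 81, 3, 4, 5, 9] cursor@3
After 4 (next): list=[94, 81, 3, 4, 5, 9] cursor@4
After 5 (delete_current): list=[94, 81, 3, 5, 9] cursor@5
After 6 (next): list=[94, 81, 3, 5, 9] cursor@9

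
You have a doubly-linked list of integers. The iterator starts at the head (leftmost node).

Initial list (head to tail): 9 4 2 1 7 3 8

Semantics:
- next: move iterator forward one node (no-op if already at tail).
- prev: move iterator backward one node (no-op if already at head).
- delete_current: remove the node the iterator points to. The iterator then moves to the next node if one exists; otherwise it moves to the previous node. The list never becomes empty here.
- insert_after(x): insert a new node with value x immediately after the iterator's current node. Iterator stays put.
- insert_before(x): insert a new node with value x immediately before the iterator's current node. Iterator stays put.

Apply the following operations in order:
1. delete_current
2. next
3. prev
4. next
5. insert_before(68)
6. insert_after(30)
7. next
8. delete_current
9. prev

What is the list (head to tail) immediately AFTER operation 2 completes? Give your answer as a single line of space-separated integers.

Answer: 4 2 1 7 3 8

Derivation:
After 1 (delete_current): list=[4, 2, 1, 7, 3, 8] cursor@4
After 2 (next): list=[4, 2, 1, 7, 3, 8] cursor@2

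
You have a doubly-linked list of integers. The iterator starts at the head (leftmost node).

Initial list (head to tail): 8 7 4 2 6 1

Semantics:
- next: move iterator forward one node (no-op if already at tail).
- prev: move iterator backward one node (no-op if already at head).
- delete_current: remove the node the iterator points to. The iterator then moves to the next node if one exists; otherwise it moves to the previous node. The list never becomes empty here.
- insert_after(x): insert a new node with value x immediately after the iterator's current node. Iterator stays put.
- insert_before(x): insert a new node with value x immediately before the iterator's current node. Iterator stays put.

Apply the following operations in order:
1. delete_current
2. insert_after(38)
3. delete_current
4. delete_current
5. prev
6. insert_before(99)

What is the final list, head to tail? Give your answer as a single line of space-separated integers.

Answer: 99 4 2 6 1

Derivation:
After 1 (delete_current): list=[7, 4, 2, 6, 1] cursor@7
After 2 (insert_after(38)): list=[7, 38, 4, 2, 6, 1] cursor@7
After 3 (delete_current): list=[38, 4, 2, 6, 1] cursor@38
After 4 (delete_current): list=[4, 2, 6, 1] cursor@4
After 5 (prev): list=[4, 2, 6, 1] cursor@4
After 6 (insert_before(99)): list=[99, 4, 2, 6, 1] cursor@4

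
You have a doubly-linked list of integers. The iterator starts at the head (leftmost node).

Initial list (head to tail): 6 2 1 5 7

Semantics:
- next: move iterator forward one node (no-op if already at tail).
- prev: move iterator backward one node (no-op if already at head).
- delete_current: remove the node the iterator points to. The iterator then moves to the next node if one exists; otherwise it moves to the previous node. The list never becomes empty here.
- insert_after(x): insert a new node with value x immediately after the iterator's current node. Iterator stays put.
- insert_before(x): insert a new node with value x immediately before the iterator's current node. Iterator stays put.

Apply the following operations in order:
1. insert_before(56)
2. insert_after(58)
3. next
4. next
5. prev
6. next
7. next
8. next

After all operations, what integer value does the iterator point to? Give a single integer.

Answer: 5

Derivation:
After 1 (insert_before(56)): list=[56, 6, 2, 1, 5, 7] cursor@6
After 2 (insert_after(58)): list=[56, 6, 58, 2, 1, 5, 7] cursor@6
After 3 (next): list=[56, 6, 58, 2, 1, 5, 7] cursor@58
After 4 (next): list=[56, 6, 58, 2, 1, 5, 7] cursor@2
After 5 (prev): list=[56, 6, 58, 2, 1, 5, 7] cursor@58
After 6 (next): list=[56, 6, 58, 2, 1, 5, 7] cursor@2
After 7 (next): list=[56, 6, 58, 2, 1, 5, 7] cursor@1
After 8 (next): list=[56, 6, 58, 2, 1, 5, 7] cursor@5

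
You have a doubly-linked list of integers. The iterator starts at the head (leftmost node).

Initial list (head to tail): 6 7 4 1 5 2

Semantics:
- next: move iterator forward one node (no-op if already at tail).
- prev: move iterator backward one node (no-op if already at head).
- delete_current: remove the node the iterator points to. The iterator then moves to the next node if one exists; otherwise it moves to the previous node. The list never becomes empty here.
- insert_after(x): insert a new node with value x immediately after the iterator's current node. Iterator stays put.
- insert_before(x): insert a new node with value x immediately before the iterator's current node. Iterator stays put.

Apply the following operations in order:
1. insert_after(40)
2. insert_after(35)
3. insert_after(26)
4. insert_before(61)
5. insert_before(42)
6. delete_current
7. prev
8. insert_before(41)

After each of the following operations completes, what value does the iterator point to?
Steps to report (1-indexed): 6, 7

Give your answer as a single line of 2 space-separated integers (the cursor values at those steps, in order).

Answer: 26 42

Derivation:
After 1 (insert_after(40)): list=[6, 40, 7, 4, 1, 5, 2] cursor@6
After 2 (insert_after(35)): list=[6, 35, 40, 7, 4, 1, 5, 2] cursor@6
After 3 (insert_after(26)): list=[6, 26, 35, 40, 7, 4, 1, 5, 2] cursor@6
After 4 (insert_before(61)): list=[61, 6, 26, 35, 40, 7, 4, 1, 5, 2] cursor@6
After 5 (insert_before(42)): list=[61, 42, 6, 26, 35, 40, 7, 4, 1, 5, 2] cursor@6
After 6 (delete_current): list=[61, 42, 26, 35, 40, 7, 4, 1, 5, 2] cursor@26
After 7 (prev): list=[61, 42, 26, 35, 40, 7, 4, 1, 5, 2] cursor@42
After 8 (insert_before(41)): list=[61, 41, 42, 26, 35, 40, 7, 4, 1, 5, 2] cursor@42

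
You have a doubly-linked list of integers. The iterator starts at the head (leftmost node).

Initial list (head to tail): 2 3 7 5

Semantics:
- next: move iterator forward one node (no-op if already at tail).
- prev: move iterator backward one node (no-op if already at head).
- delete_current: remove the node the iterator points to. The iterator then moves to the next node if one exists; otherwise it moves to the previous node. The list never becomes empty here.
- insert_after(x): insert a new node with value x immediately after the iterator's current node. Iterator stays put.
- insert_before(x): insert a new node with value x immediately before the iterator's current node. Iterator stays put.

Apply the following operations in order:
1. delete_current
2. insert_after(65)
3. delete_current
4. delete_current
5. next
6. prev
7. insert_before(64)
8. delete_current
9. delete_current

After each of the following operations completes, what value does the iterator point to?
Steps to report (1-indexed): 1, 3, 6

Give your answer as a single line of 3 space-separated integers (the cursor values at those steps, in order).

Answer: 3 65 7

Derivation:
After 1 (delete_current): list=[3, 7, 5] cursor@3
After 2 (insert_after(65)): list=[3, 65, 7, 5] cursor@3
After 3 (delete_current): list=[65, 7, 5] cursor@65
After 4 (delete_current): list=[7, 5] cursor@7
After 5 (next): list=[7, 5] cursor@5
After 6 (prev): list=[7, 5] cursor@7
After 7 (insert_before(64)): list=[64, 7, 5] cursor@7
After 8 (delete_current): list=[64, 5] cursor@5
After 9 (delete_current): list=[64] cursor@64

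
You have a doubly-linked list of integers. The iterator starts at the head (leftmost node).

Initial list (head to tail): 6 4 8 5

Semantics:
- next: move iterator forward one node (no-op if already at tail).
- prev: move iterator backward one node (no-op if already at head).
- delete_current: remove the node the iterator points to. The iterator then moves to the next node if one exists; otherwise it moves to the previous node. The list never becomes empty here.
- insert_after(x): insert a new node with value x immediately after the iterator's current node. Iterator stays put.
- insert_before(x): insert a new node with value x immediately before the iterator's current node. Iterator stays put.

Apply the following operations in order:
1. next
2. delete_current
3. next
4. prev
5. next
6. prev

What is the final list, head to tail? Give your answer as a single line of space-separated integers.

After 1 (next): list=[6, 4, 8, 5] cursor@4
After 2 (delete_current): list=[6, 8, 5] cursor@8
After 3 (next): list=[6, 8, 5] cursor@5
After 4 (prev): list=[6, 8, 5] cursor@8
After 5 (next): list=[6, 8, 5] cursor@5
After 6 (prev): list=[6, 8, 5] cursor@8

Answer: 6 8 5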